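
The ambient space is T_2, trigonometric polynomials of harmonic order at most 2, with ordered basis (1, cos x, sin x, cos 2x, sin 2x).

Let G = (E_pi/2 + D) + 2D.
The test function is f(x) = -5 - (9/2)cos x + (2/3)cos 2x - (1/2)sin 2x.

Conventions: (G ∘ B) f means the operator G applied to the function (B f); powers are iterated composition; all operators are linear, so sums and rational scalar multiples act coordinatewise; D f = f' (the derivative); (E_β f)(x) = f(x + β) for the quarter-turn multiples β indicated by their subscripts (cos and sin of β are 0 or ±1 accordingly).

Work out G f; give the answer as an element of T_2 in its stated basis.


the image equals g(x) = -5 + 18sin x - (11/3)cos 2x - (7/2)sin 2x

E_pi/2 f = -5 + (9/2)sin x - (2/3)cos 2x + (1/2)sin 2x
D f = (9/2)sin x - cos 2x - (4/3)sin 2x
(E_pi/2 + D) f = -5 + 9sin x - (5/3)cos 2x - (5/6)sin 2x
D f = (9/2)sin x - cos 2x - (4/3)sin 2x
(2D) f = 9sin x - 2cos 2x - (8/3)sin 2x
((E_pi/2 + D) + 2D) f = -5 + 18sin x - (11/3)cos 2x - (7/2)sin 2x


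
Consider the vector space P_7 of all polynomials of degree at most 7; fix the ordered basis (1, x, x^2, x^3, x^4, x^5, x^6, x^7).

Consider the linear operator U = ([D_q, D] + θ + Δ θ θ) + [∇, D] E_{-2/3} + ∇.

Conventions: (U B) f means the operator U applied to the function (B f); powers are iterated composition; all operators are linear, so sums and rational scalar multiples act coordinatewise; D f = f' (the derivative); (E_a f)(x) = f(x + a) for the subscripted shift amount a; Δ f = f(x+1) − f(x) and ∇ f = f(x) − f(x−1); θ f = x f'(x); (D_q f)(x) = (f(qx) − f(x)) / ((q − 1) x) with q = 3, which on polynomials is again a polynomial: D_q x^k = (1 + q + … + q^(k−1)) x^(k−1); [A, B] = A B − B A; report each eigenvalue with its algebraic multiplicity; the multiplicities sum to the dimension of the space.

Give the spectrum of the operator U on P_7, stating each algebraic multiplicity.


image of 1: 0
image of x: x + 2
image of x^2: 2x^2 + 10x + 1
image of x^3: 3x^3 + 30x^2 + 10x + 10
image of x^4: 4x^4 + 68x^3 + 22x^2 + 68x + 15
image of x^5: 5x^5 + 130x^4 - 44x^3 + 260x^2 + 120x + 26
image of x^6: 6x^6 + 222x^5 - 569x^4 + 740x^3 + 525x^2 + 222x + 35
image of x^7: 7x^7 + 350x^6 - 3002x^5 + 1750x^4 + 1680x^3 + 1050x^2 + 336x + 50
the matrix is upper triangular; its diagonal is (0, 1, 2, 3, 4, 5, 6, 7)
for a triangular matrix the eigenvalues are the diagonal entries, with algebraic multiplicity their repetition count

λ = 0 (multiplicity 1), λ = 1 (multiplicity 1), λ = 2 (multiplicity 1), λ = 3 (multiplicity 1), λ = 4 (multiplicity 1), λ = 5 (multiplicity 1), λ = 6 (multiplicity 1), λ = 7 (multiplicity 1)


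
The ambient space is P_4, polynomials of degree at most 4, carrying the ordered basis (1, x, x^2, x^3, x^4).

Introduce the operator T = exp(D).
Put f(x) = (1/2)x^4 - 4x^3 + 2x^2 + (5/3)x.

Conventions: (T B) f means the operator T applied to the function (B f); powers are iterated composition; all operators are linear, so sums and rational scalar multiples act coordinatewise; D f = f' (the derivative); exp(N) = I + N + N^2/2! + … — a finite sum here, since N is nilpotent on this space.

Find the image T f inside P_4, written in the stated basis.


order-1 term: 2x^3 - 12x^2 + 4x + 5/3
order-2 term: 3x^2 - 12x + 2
order-3 term: 2x - 4
order-4 term: 1/2
the series for exp(D) f terminates at order 4
exp(D) f = (1/2)x^4 - 2x^3 - 7x^2 - (13/3)x + 1/6

g(x) = (1/2)x^4 - 2x^3 - 7x^2 - (13/3)x + 1/6


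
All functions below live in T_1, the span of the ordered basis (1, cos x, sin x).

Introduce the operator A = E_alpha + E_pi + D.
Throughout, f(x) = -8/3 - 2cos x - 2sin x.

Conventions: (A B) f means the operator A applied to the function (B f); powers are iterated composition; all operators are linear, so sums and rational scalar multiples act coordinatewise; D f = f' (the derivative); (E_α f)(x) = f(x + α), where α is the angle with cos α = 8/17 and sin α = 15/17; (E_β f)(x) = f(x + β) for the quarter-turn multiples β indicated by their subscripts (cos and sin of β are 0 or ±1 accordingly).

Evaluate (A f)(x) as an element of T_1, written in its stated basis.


the result is g(x) = -16/3 - (46/17)cos x + (82/17)sin x

E_alpha f = -8/3 - (46/17)cos x + (14/17)sin x
E_pi f = -8/3 + 2cos x + 2sin x
D f = -2cos x + 2sin x
(E_alpha + E_pi + D) f = -16/3 - (46/17)cos x + (82/17)sin x


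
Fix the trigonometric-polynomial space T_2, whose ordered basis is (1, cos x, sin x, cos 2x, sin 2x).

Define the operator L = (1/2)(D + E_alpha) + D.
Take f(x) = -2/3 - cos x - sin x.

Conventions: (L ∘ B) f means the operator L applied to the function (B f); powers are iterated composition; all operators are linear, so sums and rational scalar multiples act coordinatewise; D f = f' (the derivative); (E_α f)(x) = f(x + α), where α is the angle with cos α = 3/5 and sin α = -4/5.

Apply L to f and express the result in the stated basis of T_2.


the result is g(x) = -1/3 - (7/5)cos x + (4/5)sin x

D f = -cos x + sin x
E_alpha f = -2/3 + (1/5)cos x - (7/5)sin x
(D + E_alpha) f = -2/3 - (4/5)cos x - (2/5)sin x
((1/2)(D + E_alpha)) f = -1/3 - (2/5)cos x - (1/5)sin x
D f = -cos x + sin x
((1/2)(D + E_alpha) + D) f = -1/3 - (7/5)cos x + (4/5)sin x


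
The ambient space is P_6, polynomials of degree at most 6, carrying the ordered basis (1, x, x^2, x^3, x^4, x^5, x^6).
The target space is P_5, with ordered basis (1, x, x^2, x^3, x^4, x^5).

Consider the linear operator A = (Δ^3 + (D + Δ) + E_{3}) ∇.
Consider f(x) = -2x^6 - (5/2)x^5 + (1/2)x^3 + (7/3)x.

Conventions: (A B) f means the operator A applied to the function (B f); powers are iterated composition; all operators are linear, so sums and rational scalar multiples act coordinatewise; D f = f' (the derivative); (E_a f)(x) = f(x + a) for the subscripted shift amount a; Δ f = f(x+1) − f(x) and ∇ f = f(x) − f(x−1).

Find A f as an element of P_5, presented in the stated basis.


g(x) = -12x^5 - (565/2)x^4 - 865x^3 - (6497/2)x^2 - 5086x - 9332/3

∇ f = -12x^5 + (35/2)x^4 - 15x^3 + (13/2)x^2 - x + 7/3
Δ ∇ f = -60x^4 - 50x^3 - 60x^2 - 22x - 4
Δ Δ ∇ f = -240x^3 - 510x^2 - 510x - 192
Δ Δ Δ ∇ f = -720x^2 - 1740x - 1260
D ∇ f = -60x^4 + 70x^3 - 45x^2 + 13x - 1
Δ ∇ f = -60x^4 - 50x^3 - 60x^2 - 22x - 4
(D + Δ) ∇ f = -120x^4 + 20x^3 - 105x^2 - 9x - 5
E_{3} ∇ f = -12x^5 - (325/2)x^4 - 885x^3 - (4847/2)x^2 - 3337x - 5537/3
(Δ^3 + (D + Δ) + E_{3}) ∇ f = -12x^5 - (565/2)x^4 - 865x^3 - (6497/2)x^2 - 5086x - 9332/3


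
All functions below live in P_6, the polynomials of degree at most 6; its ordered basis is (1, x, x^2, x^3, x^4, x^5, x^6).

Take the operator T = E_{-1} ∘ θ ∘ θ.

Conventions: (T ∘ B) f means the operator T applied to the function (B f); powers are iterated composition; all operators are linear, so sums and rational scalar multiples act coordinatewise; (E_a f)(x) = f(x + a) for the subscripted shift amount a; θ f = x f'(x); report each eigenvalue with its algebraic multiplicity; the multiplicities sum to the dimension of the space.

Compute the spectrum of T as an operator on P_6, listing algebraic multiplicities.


λ = 0 (multiplicity 1), λ = 1 (multiplicity 1), λ = 4 (multiplicity 1), λ = 9 (multiplicity 1), λ = 16 (multiplicity 1), λ = 25 (multiplicity 1), λ = 36 (multiplicity 1)

image of 1: 0
image of x: x - 1
image of x^2: 4x^2 - 8x + 4
image of x^3: 9x^3 - 27x^2 + 27x - 9
image of x^4: 16x^4 - 64x^3 + 96x^2 - 64x + 16
image of x^5: 25x^5 - 125x^4 + 250x^3 - 250x^2 + 125x - 25
image of x^6: 36x^6 - 216x^5 + 540x^4 - 720x^3 + 540x^2 - 216x + 36
the matrix is upper triangular; its diagonal is (0, 1, 4, 9, 16, 25, 36)
for a triangular matrix the eigenvalues are the diagonal entries, with algebraic multiplicity their repetition count


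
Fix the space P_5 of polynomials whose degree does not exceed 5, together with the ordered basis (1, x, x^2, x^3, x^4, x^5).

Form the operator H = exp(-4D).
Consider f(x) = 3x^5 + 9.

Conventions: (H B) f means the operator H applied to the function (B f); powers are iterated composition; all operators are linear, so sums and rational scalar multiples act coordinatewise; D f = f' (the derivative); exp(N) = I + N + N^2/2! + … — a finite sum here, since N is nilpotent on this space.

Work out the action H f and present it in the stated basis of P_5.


order-1 term: -60x^4
order-2 term: 480x^3
order-3 term: -1920x^2
order-4 term: 3840x
order-5 term: -3072
the series for exp(-4D) f terminates at order 5
exp(-4D) f = 3x^5 - 60x^4 + 480x^3 - 1920x^2 + 3840x - 3063

the result is g(x) = 3x^5 - 60x^4 + 480x^3 - 1920x^2 + 3840x - 3063


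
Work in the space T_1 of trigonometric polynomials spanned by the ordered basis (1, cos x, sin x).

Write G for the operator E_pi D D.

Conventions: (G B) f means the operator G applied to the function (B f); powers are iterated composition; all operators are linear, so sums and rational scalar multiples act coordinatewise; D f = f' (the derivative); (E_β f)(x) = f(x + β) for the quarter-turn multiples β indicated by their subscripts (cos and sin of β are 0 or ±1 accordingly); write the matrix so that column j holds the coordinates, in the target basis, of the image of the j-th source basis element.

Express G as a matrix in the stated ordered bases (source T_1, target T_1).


the matrix is [[0, 0, 0]; [0, 1, 0]; [0, 0, 1]] (rows listed top to bottom)

image of 1: 0
image of cos x: cos x
image of sin x: sin x
each image's coordinates form column j of the matrix


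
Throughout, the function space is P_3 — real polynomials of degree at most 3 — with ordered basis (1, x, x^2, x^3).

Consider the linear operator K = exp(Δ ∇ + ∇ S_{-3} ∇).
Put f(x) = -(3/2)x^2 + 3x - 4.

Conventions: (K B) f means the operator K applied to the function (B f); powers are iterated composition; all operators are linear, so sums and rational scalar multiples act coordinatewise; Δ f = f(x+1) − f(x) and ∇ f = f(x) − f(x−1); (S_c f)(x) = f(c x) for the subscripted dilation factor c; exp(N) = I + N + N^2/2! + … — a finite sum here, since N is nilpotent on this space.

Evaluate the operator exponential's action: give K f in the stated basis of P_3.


the image equals g(x) = -(3/2)x^2 + 3x + 2

order-1 term: 6
the series for exp(Δ ∇ + ∇ S_{-3} ∇) f terminates at order 1
exp(Δ ∇ + ∇ S_{-3} ∇) f = -(3/2)x^2 + 3x + 2


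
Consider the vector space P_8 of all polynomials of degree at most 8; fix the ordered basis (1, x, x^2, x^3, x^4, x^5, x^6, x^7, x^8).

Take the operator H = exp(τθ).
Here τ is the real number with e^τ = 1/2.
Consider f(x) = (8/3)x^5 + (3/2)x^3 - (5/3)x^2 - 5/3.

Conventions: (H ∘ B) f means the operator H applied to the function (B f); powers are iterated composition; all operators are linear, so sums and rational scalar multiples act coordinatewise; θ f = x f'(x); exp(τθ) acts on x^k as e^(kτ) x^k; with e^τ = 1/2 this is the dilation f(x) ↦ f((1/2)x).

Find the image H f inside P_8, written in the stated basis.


exp(τθ) x^k = e^(kτ) x^k; with e^τ = 1/2 this sends x^k to (1/2)^k x^k
x^2 ↦ 1/4 x^2
x^3 ↦ 1/8 x^3
x^5 ↦ 1/32 x^5
applying this coordinatewise to f: exp(τθ) f = (1/12)x^5 + (3/16)x^3 - (5/12)x^2 - 5/3

the result is g(x) = (1/12)x^5 + (3/16)x^3 - (5/12)x^2 - 5/3


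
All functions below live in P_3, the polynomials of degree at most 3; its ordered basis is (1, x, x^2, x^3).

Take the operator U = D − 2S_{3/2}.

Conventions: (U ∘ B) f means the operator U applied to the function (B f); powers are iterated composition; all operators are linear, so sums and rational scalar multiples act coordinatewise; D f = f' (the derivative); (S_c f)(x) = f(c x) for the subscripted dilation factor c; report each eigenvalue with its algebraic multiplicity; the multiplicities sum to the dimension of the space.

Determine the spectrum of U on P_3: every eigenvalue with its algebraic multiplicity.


λ = -27/4 (multiplicity 1), λ = -9/2 (multiplicity 1), λ = -3 (multiplicity 1), λ = -2 (multiplicity 1)

image of 1: -2
image of x: -3x + 1
image of x^2: -(9/2)x^2 + 2x
image of x^3: -(27/4)x^3 + 3x^2
the matrix is upper triangular; its diagonal is (-2, -3, -9/2, -27/4)
for a triangular matrix the eigenvalues are the diagonal entries, with algebraic multiplicity their repetition count


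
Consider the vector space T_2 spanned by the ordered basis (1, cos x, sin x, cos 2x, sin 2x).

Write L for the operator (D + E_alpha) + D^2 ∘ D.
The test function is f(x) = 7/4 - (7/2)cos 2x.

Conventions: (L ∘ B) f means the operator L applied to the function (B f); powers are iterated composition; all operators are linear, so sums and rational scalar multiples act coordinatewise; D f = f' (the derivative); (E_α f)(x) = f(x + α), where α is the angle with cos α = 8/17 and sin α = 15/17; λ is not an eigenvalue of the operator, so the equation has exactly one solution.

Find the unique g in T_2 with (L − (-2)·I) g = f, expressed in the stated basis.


write g with unknown coordinates in the stated basis and equate coefficients in (L − (-2)·I) g = f
solving from the highest basis element down gives g = 7/12 - (973/5550)cos 2x + (581/925)sin 2x
check: L g = 7/12 - (17479/5550)cos 2x - (1162/925)sin 2x
so L g − (-2)·g = 7/4 - (7/2)cos 2x = f ✓

the image equals g(x) = 7/12 - (973/5550)cos 2x + (581/925)sin 2x


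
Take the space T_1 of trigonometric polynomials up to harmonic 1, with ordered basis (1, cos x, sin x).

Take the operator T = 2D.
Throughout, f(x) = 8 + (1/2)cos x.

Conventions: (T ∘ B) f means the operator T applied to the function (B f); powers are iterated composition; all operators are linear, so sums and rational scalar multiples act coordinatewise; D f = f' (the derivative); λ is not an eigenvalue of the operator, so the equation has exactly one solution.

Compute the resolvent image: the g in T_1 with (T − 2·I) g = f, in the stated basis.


the image equals g(x) = -4 - (1/8)cos x + (1/8)sin x

write g with unknown coordinates in the stated basis and equate coefficients in (T − 2·I) g = f
solving from the highest basis element down gives g = -4 - (1/8)cos x + (1/8)sin x
check: T g = (1/4)cos x + (1/4)sin x
so T g − 2·g = 8 + (1/2)cos x = f ✓


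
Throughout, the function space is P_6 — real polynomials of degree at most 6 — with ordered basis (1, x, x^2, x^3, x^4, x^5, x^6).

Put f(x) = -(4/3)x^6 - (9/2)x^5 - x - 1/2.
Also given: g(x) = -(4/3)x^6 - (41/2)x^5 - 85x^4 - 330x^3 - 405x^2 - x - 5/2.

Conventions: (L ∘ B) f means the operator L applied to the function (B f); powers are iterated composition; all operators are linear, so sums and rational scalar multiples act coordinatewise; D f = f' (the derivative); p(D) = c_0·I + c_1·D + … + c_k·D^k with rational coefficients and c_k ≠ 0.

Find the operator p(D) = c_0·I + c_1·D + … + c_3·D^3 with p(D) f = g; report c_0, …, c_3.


p(D) = I + 2·D + D^2 + (3/2)·D^3, i.e. c_0 = 1, c_1 = 2, c_2 = 1, c_3 = 3/2

D^0 f = -(4/3)x^6 - (9/2)x^5 - x - 1/2
D^1 f = -8x^5 - (45/2)x^4 - 1
D^2 f = -40x^4 - 90x^3
D^3 f = -160x^3 - 270x^2
matching coefficients of g against c_0 f + c_1 Df + … from the top degree down determines the c_i
solution: c_0 = 1, c_1 = 2, c_2 = 1, c_3 = 3/2


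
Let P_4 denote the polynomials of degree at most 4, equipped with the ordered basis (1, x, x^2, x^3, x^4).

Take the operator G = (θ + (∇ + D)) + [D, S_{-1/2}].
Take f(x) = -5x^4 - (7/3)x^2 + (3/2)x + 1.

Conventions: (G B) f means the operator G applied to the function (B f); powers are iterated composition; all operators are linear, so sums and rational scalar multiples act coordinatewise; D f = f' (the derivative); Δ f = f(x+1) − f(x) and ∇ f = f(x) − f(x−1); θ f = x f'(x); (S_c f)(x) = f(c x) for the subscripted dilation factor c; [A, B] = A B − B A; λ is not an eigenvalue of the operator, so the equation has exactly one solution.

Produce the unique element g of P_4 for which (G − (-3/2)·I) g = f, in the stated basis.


write g with unknown coordinates in the stated basis and equate coefficients in (G − (-3/2)·I) g = f
solving from the highest basis element down gives g = -(10/11)x^4 + (175/99)x^3 - (4331/924)x^2 + (22311/1540)x - 53887/5940
check: G g = -(40/11)x^4 - (175/66)x^3 + (8681/1848)x^2 - (62313/3080)x + 57847/3960
so G g − (-3/2)·g = -5x^4 - (7/3)x^2 + (3/2)x + 1 = f ✓

the result is g(x) = -(10/11)x^4 + (175/99)x^3 - (4331/924)x^2 + (22311/1540)x - 53887/5940


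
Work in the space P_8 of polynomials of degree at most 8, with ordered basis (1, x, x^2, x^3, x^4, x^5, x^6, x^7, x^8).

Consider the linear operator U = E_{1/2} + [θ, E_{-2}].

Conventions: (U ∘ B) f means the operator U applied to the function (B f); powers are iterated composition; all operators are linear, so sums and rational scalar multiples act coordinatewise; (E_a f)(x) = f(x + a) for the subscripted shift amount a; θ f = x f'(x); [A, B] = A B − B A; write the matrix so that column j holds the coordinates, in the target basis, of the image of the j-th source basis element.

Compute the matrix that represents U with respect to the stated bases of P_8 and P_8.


the matrix is [[1, 5/2, -31/4, 193/8, -1023/16, 5121/32, -24575/64, 114689/128, -524287/256]; [0, 1, 5, -93/4, 193/2, -5115/16, 15363/16, -172025/64, 114689/16]; [0, 0, 1, 15/2, -93/2, 965/4, -15345/16, 107541/32, -172025/16]; [0, 0, 0, 1, 10, -155/2, 965/2, -35805/16, 35847/4]; [0, 0, 0, 0, 1, 25/2, -465/4, 6755/8, -35805/8]; [0, 0, 0, 0, 0, 1, 15, -651/4, 1351]; [0, 0, 0, 0, 0, 0, 1, 35/2, -217]; [0, 0, 0, 0, 0, 0, 0, 1, 20]; [0, 0, 0, 0, 0, 0, 0, 0, 1]] (rows listed top to bottom)

image of 1: 1
image of x: x + 5/2
image of x^2: x^2 + 5x - 31/4
image of x^3: x^3 + (15/2)x^2 - (93/4)x + 193/8
image of x^4: x^4 + 10x^3 - (93/2)x^2 + (193/2)x - 1023/16
image of x^5: x^5 + (25/2)x^4 - (155/2)x^3 + (965/4)x^2 - (5115/16)x + 5121/32
image of x^6: x^6 + 15x^5 - (465/4)x^4 + (965/2)x^3 - (15345/16)x^2 + (15363/16)x - 24575/64
image of x^7: x^7 + (35/2)x^6 - (651/4)x^5 + (6755/8)x^4 - (35805/16)x^3 + (107541/32)x^2 - (172025/64)x + 114689/128
image of x^8: x^8 + 20x^7 - 217x^6 + 1351x^5 - (35805/8)x^4 + (35847/4)x^3 - (172025/16)x^2 + (114689/16)x - 524287/256
each image's coordinates form column j of the matrix


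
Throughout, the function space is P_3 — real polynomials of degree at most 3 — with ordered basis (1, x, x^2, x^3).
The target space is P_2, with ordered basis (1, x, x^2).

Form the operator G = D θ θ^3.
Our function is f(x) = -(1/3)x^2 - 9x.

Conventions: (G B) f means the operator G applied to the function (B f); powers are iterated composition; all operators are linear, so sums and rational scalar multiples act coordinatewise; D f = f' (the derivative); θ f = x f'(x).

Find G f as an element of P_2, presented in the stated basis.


g(x) = -(32/3)x - 9

θ f = -(2/3)x^2 - 9x
θ θ f = -(4/3)x^2 - 9x
θ θ θ f = -(8/3)x^2 - 9x
θ θ^3 f = -(16/3)x^2 - 9x
D θ θ^3 f = -(32/3)x - 9


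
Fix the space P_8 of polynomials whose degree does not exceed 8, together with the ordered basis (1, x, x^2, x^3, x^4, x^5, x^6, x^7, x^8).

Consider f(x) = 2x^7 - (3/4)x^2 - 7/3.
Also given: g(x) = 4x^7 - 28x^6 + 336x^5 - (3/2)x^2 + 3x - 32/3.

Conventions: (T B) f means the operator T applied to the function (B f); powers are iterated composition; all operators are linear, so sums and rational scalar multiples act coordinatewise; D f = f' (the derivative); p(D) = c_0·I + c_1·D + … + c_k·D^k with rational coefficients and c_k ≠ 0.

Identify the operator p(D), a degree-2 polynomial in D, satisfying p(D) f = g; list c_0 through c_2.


D^0 f = 2x^7 - (3/4)x^2 - 7/3
D^1 f = 14x^6 - (3/2)x
D^2 f = 84x^5 - 3/2
matching coefficients of g against c_0 f + c_1 Df + … from the top degree down determines the c_i
solution: c_0 = 2, c_1 = -2, c_2 = 4

c_0 = 2, c_1 = -2, c_2 = 4


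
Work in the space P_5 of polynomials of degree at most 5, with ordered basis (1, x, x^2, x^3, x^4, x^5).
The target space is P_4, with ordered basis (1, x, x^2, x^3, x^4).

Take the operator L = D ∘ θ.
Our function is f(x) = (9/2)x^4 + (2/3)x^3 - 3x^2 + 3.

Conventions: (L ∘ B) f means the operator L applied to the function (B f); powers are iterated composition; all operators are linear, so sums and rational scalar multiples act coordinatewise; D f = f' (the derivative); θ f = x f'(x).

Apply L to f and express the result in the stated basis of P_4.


θ f = 18x^4 + 2x^3 - 6x^2
D θ f = 72x^3 + 6x^2 - 12x

g(x) = 72x^3 + 6x^2 - 12x


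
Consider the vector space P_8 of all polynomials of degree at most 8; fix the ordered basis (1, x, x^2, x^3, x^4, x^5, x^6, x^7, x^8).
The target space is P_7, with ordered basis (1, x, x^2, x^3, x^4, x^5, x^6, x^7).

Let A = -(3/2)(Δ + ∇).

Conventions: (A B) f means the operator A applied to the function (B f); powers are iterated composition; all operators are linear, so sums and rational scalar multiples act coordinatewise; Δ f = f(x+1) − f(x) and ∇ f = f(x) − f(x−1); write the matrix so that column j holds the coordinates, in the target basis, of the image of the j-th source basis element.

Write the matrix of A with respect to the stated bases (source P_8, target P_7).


the matrix is [[0, -3, 0, -3, 0, -3, 0, -3, 0]; [0, 0, -6, 0, -12, 0, -18, 0, -24]; [0, 0, 0, -9, 0, -30, 0, -63, 0]; [0, 0, 0, 0, -12, 0, -60, 0, -168]; [0, 0, 0, 0, 0, -15, 0, -105, 0]; [0, 0, 0, 0, 0, 0, -18, 0, -168]; [0, 0, 0, 0, 0, 0, 0, -21, 0]; [0, 0, 0, 0, 0, 0, 0, 0, -24]] (rows listed top to bottom)

image of 1: 0
image of x: -3
image of x^2: -6x
image of x^3: -9x^2 - 3
image of x^4: -12x^3 - 12x
image of x^5: -15x^4 - 30x^2 - 3
image of x^6: -18x^5 - 60x^3 - 18x
image of x^7: -21x^6 - 105x^4 - 63x^2 - 3
image of x^8: -24x^7 - 168x^5 - 168x^3 - 24x
each image's coordinates form column j of the matrix


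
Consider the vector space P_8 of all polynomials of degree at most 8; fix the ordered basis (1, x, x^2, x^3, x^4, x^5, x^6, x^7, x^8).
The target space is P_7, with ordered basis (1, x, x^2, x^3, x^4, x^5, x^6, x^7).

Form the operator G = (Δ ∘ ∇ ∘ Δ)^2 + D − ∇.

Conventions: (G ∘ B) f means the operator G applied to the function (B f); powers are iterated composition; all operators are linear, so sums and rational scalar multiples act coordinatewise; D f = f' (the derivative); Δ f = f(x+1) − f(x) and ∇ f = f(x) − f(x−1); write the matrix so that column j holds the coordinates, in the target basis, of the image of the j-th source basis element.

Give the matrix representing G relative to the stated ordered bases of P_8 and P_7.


the matrix is [[0, 0, 1, -1, 1, -1, 721, 5039, 30241]; [0, 0, 0, 3, -4, 5, -6, 5047, 40312]; [0, 0, 0, 0, 6, -10, 15, -21, 20188]; [0, 0, 0, 0, 0, 10, -20, 35, -56]; [0, 0, 0, 0, 0, 0, 15, -35, 70]; [0, 0, 0, 0, 0, 0, 0, 21, -56]; [0, 0, 0, 0, 0, 0, 0, 0, 28]; [0, 0, 0, 0, 0, 0, 0, 0, 0]] (rows listed top to bottom)

image of 1: 0
image of x: 0
image of x^2: 1
image of x^3: 3x - 1
image of x^4: 6x^2 - 4x + 1
image of x^5: 10x^3 - 10x^2 + 5x - 1
image of x^6: 15x^4 - 20x^3 + 15x^2 - 6x + 721
image of x^7: 21x^5 - 35x^4 + 35x^3 - 21x^2 + 5047x + 5039
image of x^8: 28x^6 - 56x^5 + 70x^4 - 56x^3 + 20188x^2 + 40312x + 30241
each image's coordinates form column j of the matrix


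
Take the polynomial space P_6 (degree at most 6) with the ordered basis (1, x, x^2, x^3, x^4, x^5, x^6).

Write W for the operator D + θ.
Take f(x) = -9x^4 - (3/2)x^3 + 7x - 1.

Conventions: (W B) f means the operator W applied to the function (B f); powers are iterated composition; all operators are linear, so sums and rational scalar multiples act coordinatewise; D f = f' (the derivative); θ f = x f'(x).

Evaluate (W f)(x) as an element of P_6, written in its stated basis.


D f = -36x^3 - (9/2)x^2 + 7
θ f = -36x^4 - (9/2)x^3 + 7x
(D + θ) f = -36x^4 - (81/2)x^3 - (9/2)x^2 + 7x + 7

g(x) = -36x^4 - (81/2)x^3 - (9/2)x^2 + 7x + 7


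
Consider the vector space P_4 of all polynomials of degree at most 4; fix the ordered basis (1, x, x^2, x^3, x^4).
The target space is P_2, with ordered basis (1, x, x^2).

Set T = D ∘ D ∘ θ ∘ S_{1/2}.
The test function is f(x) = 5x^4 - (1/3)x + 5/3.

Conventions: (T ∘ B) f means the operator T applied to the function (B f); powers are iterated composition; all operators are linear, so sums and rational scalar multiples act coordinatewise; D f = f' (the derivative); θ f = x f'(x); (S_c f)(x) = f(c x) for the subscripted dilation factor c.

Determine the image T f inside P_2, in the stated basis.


S_{1/2} f = (5/16)x^4 - (1/6)x + 5/3
θ S_{1/2} f = (5/4)x^4 - (1/6)x
D θ S_{1/2} f = 5x^3 - 1/6
D D θ S_{1/2} f = 15x^2

g(x) = 15x^2


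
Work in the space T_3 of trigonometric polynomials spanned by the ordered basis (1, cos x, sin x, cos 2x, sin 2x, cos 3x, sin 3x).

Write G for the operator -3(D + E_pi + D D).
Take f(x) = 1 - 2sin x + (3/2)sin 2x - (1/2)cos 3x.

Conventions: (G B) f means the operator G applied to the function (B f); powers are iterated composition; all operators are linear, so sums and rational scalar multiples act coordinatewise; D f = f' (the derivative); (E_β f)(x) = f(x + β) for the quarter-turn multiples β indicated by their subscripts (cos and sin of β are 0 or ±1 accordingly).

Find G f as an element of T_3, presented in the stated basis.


D f = -2cos x + 3cos 2x + (3/2)sin 3x
E_pi f = 1 + 2sin x + (3/2)sin 2x + (1/2)cos 3x
D f = -2cos x + 3cos 2x + (3/2)sin 3x
D D f = 2sin x - 6sin 2x + (9/2)cos 3x
(D + E_pi + D D) f = 1 - 2cos x + 4sin x + 3cos 2x - (9/2)sin 2x + 5cos 3x + (3/2)sin 3x
(-3(D + E_pi + D D)) f = -3 + 6cos x - 12sin x - 9cos 2x + (27/2)sin 2x - 15cos 3x - (9/2)sin 3x

the result is g(x) = -3 + 6cos x - 12sin x - 9cos 2x + (27/2)sin 2x - 15cos 3x - (9/2)sin 3x


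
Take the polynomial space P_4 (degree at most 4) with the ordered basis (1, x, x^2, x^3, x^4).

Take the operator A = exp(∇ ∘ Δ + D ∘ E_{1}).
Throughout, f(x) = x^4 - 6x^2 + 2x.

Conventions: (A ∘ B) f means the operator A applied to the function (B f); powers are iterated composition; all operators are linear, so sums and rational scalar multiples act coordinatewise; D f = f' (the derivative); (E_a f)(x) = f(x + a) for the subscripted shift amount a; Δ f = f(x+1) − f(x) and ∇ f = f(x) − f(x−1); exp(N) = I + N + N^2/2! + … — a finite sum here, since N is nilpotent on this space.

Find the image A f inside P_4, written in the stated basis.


the result is g(x) = x^4 + 4x^3 + 24x^2 + 54x + 63

order-1 term: 4x^3 + 24x^2 - 16
order-2 term: 6x^2 + 48x + 54
order-3 term: 4x + 24
order-4 term: 1
the series for exp(∇ ∘ Δ + D ∘ E_{1}) f terminates at order 4
exp(∇ ∘ Δ + D ∘ E_{1}) f = x^4 + 4x^3 + 24x^2 + 54x + 63


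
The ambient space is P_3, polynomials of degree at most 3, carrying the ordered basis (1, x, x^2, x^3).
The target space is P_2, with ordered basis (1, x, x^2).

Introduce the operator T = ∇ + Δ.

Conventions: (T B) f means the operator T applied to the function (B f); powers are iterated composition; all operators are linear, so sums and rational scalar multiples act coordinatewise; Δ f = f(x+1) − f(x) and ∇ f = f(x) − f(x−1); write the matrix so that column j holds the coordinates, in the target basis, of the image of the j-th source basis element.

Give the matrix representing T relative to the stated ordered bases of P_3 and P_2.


image of 1: 0
image of x: 2
image of x^2: 4x
image of x^3: 6x^2 + 2
each image's coordinates form column j of the matrix

the matrix is [[0, 2, 0, 2]; [0, 0, 4, 0]; [0, 0, 0, 6]] (rows listed top to bottom)


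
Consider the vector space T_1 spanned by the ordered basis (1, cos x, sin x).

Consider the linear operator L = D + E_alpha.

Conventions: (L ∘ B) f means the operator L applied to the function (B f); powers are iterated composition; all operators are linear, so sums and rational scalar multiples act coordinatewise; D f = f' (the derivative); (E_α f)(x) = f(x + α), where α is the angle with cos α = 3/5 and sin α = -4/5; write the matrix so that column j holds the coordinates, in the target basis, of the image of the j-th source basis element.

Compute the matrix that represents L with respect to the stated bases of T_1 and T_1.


image of 1: 1
image of cos x: (3/5)cos x - (1/5)sin x
image of sin x: (1/5)cos x + (3/5)sin x
each image's coordinates form column j of the matrix

the matrix is [[1, 0, 0]; [0, 3/5, 1/5]; [0, -1/5, 3/5]] (rows listed top to bottom)


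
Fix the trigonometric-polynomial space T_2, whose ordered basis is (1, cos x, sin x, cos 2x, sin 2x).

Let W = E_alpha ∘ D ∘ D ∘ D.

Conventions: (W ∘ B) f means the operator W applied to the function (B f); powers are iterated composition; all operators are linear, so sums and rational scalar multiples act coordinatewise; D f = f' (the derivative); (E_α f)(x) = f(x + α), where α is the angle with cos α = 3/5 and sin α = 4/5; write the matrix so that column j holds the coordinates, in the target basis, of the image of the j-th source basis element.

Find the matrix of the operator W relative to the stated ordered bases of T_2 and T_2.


the matrix is [[0, 0, 0, 0, 0]; [0, 4/5, -3/5, 0, 0]; [0, 3/5, 4/5, 0, 0]; [0, 0, 0, 192/25, 56/25]; [0, 0, 0, -56/25, 192/25]] (rows listed top to bottom)

image of 1: 0
image of cos x: (4/5)cos x + (3/5)sin x
image of sin x: -(3/5)cos x + (4/5)sin x
image of cos 2x: (192/25)cos 2x - (56/25)sin 2x
image of sin 2x: (56/25)cos 2x + (192/25)sin 2x
each image's coordinates form column j of the matrix


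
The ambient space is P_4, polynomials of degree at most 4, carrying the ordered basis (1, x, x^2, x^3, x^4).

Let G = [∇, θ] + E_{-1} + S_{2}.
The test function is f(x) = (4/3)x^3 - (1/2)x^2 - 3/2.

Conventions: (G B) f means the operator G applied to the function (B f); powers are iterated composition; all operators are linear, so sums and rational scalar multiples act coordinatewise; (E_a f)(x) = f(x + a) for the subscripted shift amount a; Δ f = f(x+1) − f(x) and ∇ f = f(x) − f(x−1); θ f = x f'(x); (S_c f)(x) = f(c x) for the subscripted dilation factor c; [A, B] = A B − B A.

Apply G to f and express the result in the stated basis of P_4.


the result is g(x) = 12x^3 - (5/2)x^2 - 4x + 1/6

θ f = 4x^3 - x^2
∇ θ f = 12x^2 - 14x + 5
∇ f = 4x^2 - 5x + 11/6
θ ∇ f = 8x^2 - 5x
[∇, θ] f = 4x^2 - 9x + 5
E_{-1} f = (4/3)x^3 - (9/2)x^2 + 5x - 10/3
S_{2} f = (32/3)x^3 - 2x^2 - 3/2
([∇, θ] + E_{-1} + S_{2}) f = 12x^3 - (5/2)x^2 - 4x + 1/6


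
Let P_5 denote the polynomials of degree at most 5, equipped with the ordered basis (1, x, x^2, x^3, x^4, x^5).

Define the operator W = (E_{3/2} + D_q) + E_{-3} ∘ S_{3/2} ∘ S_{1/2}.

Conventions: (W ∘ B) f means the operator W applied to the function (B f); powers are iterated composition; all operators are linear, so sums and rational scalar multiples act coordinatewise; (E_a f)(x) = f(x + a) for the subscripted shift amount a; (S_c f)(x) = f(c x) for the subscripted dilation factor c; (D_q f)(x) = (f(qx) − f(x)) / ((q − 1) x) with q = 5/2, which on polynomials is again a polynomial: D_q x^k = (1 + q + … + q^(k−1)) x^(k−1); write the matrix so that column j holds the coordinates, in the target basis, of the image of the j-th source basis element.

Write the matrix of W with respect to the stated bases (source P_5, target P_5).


the matrix is [[2, 1/4, 117/16, -513/64, 7857/256, -51273/1024]; [0, 7/4, 25/8, 1161/64, -1323/64, 124335/1024]; [0, 0, 25/16, 669/64, 3915/128, -15525/512]; [0, 0, 0, 91/64, 1765/64, 22455/512]; [0, 0, 0, 0, 337/256, 70019/1024]; [0, 0, 0, 0, 0, 1267/1024]] (rows listed top to bottom)

image of 1: 2
image of x: (7/4)x + 1/4
image of x^2: (25/16)x^2 + (25/8)x + 117/16
image of x^3: (91/64)x^3 + (669/64)x^2 + (1161/64)x - 513/64
image of x^4: (337/256)x^4 + (1765/64)x^3 + (3915/128)x^2 - (1323/64)x + 7857/256
image of x^5: (1267/1024)x^5 + (70019/1024)x^4 + (22455/512)x^3 - (15525/512)x^2 + (124335/1024)x - 51273/1024
each image's coordinates form column j of the matrix


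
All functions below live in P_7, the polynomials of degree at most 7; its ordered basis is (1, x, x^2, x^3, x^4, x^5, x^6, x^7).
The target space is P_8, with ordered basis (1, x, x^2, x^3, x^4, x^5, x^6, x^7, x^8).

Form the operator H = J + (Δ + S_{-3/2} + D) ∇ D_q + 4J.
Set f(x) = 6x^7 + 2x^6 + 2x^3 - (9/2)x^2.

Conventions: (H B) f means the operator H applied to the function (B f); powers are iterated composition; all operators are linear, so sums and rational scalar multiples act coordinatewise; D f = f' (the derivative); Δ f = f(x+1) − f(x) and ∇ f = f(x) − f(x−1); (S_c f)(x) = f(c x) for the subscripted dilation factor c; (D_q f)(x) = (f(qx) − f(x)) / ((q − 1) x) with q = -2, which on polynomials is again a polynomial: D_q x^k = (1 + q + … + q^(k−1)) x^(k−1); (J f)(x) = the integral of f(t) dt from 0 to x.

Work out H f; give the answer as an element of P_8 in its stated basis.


J f = (3/4)x^8 + (2/7)x^7 + (1/2)x^4 - (3/2)x^3
D_q f = 258x^6 - 42x^5 + 6x^2 + (9/2)x
∇ D_q f = 1548x^5 - 4080x^4 + 5580x^3 - 4290x^2 + 1770x - 603/2
Δ (∇ D_q) f = 7740x^4 - 840x^3 + 7740x^2 - 420x + 528
S_{-3/2} (∇ D_q) f = -(94041/8)x^5 - 20655x^4 - (37665/2)x^3 - (19305/2)x^2 - 2655x - 603/2
D (∇ D_q) f = 7740x^4 - 16320x^3 + 16740x^2 - 8580x + 1770
(Δ + S_{-3/2} + D) (∇ D_q) f = -(94041/8)x^5 - 5175x^4 - (71985/2)x^3 + (29655/2)x^2 - 11655x + 3993/2
J f = (3/4)x^8 + (2/7)x^7 + (1/2)x^4 - (3/2)x^3
(4J) f = 3x^8 + (8/7)x^7 + 2x^4 - 6x^3
(J + (Δ + S_{-3/2} + D) ∇ D_q + 4J) f = (15/4)x^8 + (10/7)x^7 - (94041/8)x^5 - (10345/2)x^4 - 36000x^3 + (29655/2)x^2 - 11655x + 3993/2

the result is g(x) = (15/4)x^8 + (10/7)x^7 - (94041/8)x^5 - (10345/2)x^4 - 36000x^3 + (29655/2)x^2 - 11655x + 3993/2


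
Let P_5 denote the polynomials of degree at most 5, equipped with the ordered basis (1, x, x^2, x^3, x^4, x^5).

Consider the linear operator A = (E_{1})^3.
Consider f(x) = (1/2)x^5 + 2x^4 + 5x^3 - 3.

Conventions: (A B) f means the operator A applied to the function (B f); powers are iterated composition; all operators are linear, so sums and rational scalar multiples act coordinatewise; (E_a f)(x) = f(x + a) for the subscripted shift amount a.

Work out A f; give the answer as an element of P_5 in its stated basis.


g(x) = (1/2)x^5 + (19/2)x^4 + 74x^3 + 288x^2 + (1107/2)x + 831/2

E_{1} f = (1/2)x^5 + (9/2)x^4 + 18x^3 + 32x^2 + (51/2)x + 9/2
E_{1} E_{1} f = (1/2)x^5 + 7x^4 + 41x^3 + 118x^2 + 164x + 85
E_{1} E_{1} E_{1} f = (1/2)x^5 + (19/2)x^4 + 74x^3 + 288x^2 + (1107/2)x + 831/2


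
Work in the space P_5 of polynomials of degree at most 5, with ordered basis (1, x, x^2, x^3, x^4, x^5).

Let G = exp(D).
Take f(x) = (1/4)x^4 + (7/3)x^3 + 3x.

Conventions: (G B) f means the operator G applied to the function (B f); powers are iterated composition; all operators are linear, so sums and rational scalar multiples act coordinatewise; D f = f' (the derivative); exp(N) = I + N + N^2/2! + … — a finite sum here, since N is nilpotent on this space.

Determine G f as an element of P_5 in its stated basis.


the result is g(x) = (1/4)x^4 + (10/3)x^3 + (17/2)x^2 + 11x + 67/12

order-1 term: x^3 + 7x^2 + 3
order-2 term: (3/2)x^2 + 7x
order-3 term: x + 7/3
order-4 term: 1/4
the series for exp(D) f terminates at order 4
exp(D) f = (1/4)x^4 + (10/3)x^3 + (17/2)x^2 + 11x + 67/12


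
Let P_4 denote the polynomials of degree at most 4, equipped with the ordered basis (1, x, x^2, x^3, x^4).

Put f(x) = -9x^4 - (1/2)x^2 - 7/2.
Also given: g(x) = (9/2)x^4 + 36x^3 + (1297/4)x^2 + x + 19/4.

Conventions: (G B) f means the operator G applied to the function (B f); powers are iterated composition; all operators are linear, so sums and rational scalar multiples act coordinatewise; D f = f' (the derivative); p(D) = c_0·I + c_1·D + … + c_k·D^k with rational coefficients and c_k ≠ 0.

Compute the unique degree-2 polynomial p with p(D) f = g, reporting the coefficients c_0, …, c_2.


D^0 f = -9x^4 - (1/2)x^2 - 7/2
D^1 f = -36x^3 - x
D^2 f = -108x^2 - 1
matching coefficients of g against c_0 f + c_1 Df + … from the top degree down determines the c_i
solution: c_0 = -1/2, c_1 = -1, c_2 = -3

c_0 = -1/2, c_1 = -1, c_2 = -3


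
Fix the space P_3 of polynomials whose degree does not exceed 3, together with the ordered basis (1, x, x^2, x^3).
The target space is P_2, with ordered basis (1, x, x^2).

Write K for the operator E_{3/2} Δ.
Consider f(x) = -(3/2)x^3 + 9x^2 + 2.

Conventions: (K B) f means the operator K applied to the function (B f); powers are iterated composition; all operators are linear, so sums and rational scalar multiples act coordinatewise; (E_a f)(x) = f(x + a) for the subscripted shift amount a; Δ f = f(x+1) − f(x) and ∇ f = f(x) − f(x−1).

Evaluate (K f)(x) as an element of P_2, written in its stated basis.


Δ f = -(9/2)x^2 + (27/2)x + 15/2
E_{3/2} Δ f = -(9/2)x^2 + 141/8

the result is g(x) = -(9/2)x^2 + 141/8


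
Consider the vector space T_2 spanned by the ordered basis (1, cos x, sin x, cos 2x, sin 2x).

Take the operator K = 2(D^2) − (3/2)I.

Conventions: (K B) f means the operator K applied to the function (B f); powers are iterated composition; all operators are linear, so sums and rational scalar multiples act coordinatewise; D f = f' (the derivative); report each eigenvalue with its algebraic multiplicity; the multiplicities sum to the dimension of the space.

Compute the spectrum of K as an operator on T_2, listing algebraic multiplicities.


image of 1: -3/2
image of cos x: -(7/2)cos x
image of sin x: -(7/2)sin x
image of cos 2x: -(19/2)cos 2x
image of sin 2x: -(19/2)sin 2x
the matrix is diagonal; its diagonal is (-3/2, -7/2, -7/2, -19/2, -19/2)
for a triangular matrix the eigenvalues are the diagonal entries, with algebraic multiplicity their repetition count

λ = -19/2 (multiplicity 2), λ = -7/2 (multiplicity 2), λ = -3/2 (multiplicity 1)


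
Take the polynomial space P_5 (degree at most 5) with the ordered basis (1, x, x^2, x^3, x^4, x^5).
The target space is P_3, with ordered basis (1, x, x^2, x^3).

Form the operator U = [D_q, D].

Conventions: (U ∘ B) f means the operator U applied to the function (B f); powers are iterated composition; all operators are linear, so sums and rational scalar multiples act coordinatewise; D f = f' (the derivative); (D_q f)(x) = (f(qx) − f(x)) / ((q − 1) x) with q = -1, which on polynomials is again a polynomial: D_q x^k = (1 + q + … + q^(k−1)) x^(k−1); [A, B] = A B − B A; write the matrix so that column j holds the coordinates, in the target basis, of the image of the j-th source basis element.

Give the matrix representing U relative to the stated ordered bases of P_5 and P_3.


image of 1: 0
image of x: 0
image of x^2: 2
image of x^3: -2x
image of x^4: 4x^2
image of x^5: -4x^3
each image's coordinates form column j of the matrix

the matrix is [[0, 0, 2, 0, 0, 0]; [0, 0, 0, -2, 0, 0]; [0, 0, 0, 0, 4, 0]; [0, 0, 0, 0, 0, -4]] (rows listed top to bottom)


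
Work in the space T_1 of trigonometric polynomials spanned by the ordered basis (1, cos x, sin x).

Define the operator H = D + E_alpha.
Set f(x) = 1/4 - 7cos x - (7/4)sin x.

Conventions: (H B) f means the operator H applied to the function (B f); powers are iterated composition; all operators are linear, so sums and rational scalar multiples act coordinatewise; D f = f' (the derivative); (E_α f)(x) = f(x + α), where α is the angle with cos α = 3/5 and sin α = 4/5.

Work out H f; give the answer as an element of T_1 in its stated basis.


the image equals g(x) = 1/4 - (147/20)cos x + (231/20)sin x

D f = -(7/4)cos x + 7sin x
E_alpha f = 1/4 - (28/5)cos x + (91/20)sin x
(D + E_alpha) f = 1/4 - (147/20)cos x + (231/20)sin x


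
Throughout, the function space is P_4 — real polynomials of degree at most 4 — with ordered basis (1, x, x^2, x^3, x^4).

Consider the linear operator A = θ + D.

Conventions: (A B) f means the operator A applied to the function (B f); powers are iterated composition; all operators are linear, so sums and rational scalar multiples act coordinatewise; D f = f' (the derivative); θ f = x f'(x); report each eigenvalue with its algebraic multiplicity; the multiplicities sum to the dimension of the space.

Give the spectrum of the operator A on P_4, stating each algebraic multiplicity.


λ = 0 (multiplicity 1), λ = 1 (multiplicity 1), λ = 2 (multiplicity 1), λ = 3 (multiplicity 1), λ = 4 (multiplicity 1)

image of 1: 0
image of x: x + 1
image of x^2: 2x^2 + 2x
image of x^3: 3x^3 + 3x^2
image of x^4: 4x^4 + 4x^3
the matrix is upper triangular; its diagonal is (0, 1, 2, 3, 4)
for a triangular matrix the eigenvalues are the diagonal entries, with algebraic multiplicity their repetition count
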